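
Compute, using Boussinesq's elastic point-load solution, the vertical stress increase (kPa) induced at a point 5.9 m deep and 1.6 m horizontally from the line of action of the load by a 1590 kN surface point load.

Boussinesq vertical stress below a point load on an elastic half-space:
Δσ_z = 3P/(2πz²) · [1 + (r/z)²]^(−5/2)
r/z = 1.6/5.9 = 0.27119; [1+(r/z)²]^(−5/2) = 0.83744.
Δσ_z = 3×1590/(2π×5.9²) × 0.83744 = 21.809 × 0.83744 = 18.26 kPa

Δσ_z ≈ 18.3 kPa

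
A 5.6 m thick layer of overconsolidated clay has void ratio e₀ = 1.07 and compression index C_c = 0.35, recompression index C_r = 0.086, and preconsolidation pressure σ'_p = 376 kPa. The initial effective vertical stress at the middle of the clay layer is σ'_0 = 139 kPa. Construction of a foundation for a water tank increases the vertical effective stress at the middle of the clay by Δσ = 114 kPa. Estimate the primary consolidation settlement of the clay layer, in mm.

S_c ≈ 60.5 mm

Final effective stress: σ'_f = 139 + 114 = 253 kPa.
σ'_f = 253 ≤ σ'_p = 376 kPa, so the clay remains overconsolidated and only the recompression index applies:
S_c = C_r·H/(1+e₀)·log₁₀(σ'_f/σ'_0) = 0.086×5.6/2.07×log₁₀(253/139)
    = 0.23266 × 0.26011 = 0.06052 m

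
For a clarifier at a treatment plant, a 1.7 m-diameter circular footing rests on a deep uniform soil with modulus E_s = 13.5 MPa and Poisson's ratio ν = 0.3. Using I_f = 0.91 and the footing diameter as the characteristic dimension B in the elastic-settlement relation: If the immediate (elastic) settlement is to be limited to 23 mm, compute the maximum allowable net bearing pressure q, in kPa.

E_s = 13.5 MPa = 13500 kPa.
S_e = q·B·(1−ν²)/E_s · I_f  ⇒  q = S_e·E_s / (B·(1−ν²)·I_f).
q = 0.023 × 13500 / (1.7 × 0.91 × 0.91) = 220.6 kPa

q ≈ 221 kPa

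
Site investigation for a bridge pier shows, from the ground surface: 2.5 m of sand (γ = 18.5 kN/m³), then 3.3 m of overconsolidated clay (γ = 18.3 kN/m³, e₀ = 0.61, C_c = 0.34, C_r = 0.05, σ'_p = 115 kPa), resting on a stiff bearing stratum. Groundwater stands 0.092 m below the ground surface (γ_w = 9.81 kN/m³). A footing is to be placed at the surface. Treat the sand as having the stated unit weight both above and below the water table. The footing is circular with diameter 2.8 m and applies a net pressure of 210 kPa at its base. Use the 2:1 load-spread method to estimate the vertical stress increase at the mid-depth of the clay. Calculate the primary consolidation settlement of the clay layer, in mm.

Mid-depth of clay below the ground surface: z = 2.5 + 3.3/2 = 4.15 m.
Total vertical stress at mid-clay: σ_v = 18.5×2.5 + 18.3×1.65 = 76.445 kPa.
Pore pressure: u = 9.81×(4.15 − 0.092) = 39.809 kPa.
Initial effective stress: σ'_0 = σ_v − u = 76.445 − 39.809 = 36.636 kPa.
Stress increase at mid-clay by the 2:1 spreading method:
Δσ ≈ qD²/(D+z)² = 210×2.8²/(2.8+4.15)² = 34.085 kPa
Final effective stress: σ'_f = 36.636 + 34.085 = 70.721 kPa.
σ'_f = 70.721 ≤ σ'_p = 115 kPa, so the clay remains overconsolidated and only the recompression index applies:
S_c = C_r·H/(1+e₀)·log₁₀(σ'_f/σ'_0) = 0.05×3.3/1.61×log₁₀(70.721/36.636)
    = 0.10249 × 0.28564 = 0.02927 m

S_c ≈ 29.3 mm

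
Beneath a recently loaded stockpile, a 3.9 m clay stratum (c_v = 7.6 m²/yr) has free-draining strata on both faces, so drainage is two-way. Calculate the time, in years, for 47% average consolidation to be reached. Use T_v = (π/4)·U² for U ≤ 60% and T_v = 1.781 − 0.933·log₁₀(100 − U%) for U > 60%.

t ≈ 0.0868 years

Drainage path length: H_d = H/2 = 1.95 m (double drainage).
U ≤ 60%: T_v = (π/4)·U² = (π/4)×0.47² = 0.17349.
t = T_v·H_d²/c_v = 0.17349×1.95²/7.6 = 0.0868 years.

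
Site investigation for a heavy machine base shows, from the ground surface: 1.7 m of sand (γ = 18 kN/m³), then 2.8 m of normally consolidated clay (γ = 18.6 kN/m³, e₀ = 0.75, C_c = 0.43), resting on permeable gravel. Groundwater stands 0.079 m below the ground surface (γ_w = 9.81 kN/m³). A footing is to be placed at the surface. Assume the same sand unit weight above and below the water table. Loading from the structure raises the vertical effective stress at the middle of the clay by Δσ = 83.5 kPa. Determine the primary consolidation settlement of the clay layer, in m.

S_c ≈ 0.421 m

Mid-depth of clay below the ground surface: z = 1.7 + 2.8/2 = 3.1 m.
Total vertical stress at mid-clay: σ_v = 18×1.7 + 18.6×1.4 = 56.64 kPa.
Pore pressure: u = 9.81×(3.1 − 0.079) = 29.636 kPa.
Initial effective stress: σ'_0 = σ_v − u = 56.64 − 29.636 = 27.004 kPa.
Final effective stress: σ'_f = σ'_0 + Δσ = 27.004 + 83.5 = 110.5 kPa.
Normally consolidated clay, so the full stress increment lies on the virgin compression line:
S_c = C_c·H/(1+e₀)·log₁₀(σ'_f/σ'_0) = 0.43×2.8/(1+0.75)×log₁₀(110.5/27.004)
    = 0.688 × 0.61193 = 0.421 m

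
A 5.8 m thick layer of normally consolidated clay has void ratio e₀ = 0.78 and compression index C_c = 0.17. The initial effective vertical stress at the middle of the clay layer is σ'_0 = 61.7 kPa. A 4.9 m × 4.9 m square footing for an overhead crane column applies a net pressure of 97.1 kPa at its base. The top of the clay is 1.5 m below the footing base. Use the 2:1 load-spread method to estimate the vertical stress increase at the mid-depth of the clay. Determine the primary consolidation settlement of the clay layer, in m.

S_c ≈ 0.0872 m

Mid-depth of clay below the footing base: z = 1.5 + 5.8/2 = 4.4 m.
Stress increase at mid-clay by the 2:1 spreading method:
Δσ = qBL/((B+z)(L+z)) = 97.1×4.9×4.9/((4.9+4.4)(4.9+4.4)) = 26.955 kPa
Final effective stress: σ'_f = σ'_0 + Δσ = 61.7 + 26.955 = 88.655 kPa.
Normally consolidated clay, so the full stress increment lies on the virgin compression line:
S_c = C_c·H/(1+e₀)·log₁₀(σ'_f/σ'_0) = 0.17×5.8/(1+0.78)×log₁₀(88.655/61.7)
    = 0.55393 × 0.15742 = 0.0872 m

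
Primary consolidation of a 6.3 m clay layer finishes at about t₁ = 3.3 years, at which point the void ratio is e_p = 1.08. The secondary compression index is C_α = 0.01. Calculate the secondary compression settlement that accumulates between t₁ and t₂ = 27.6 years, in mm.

Secondary compression: S_s = C_α·H/(1+e_p)·log₁₀(t₂/t₁)
S_s = 0.01×6.3/(1+1.08)×log₁₀(27.6/3.3)
    = 0.03029 × 0.9224 = 0.02794 m

S_s ≈ 27.9 mm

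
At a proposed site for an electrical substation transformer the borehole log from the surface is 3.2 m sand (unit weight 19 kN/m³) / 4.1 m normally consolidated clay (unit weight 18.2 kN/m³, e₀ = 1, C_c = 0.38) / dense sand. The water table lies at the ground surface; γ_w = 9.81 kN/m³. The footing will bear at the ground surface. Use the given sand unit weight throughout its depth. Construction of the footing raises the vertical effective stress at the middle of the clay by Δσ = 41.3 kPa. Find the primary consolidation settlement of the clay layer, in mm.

Mid-depth of clay below the ground surface: z = 3.2 + 4.1/2 = 5.25 m.
Total vertical stress at mid-clay: σ_v = 19×3.2 + 18.2×2.05 = 98.11 kPa.
Pore pressure: u = 9.81×(5.25 − 0) = 51.503 kPa.
Initial effective stress: σ'_0 = σ_v − u = 98.11 − 51.503 = 46.607 kPa.
Final effective stress: σ'_f = σ'_0 + Δσ = 46.607 + 41.3 = 87.907 kPa.
Normally consolidated clay, so the full stress increment lies on the virgin compression line:
S_c = C_c·H/(1+e₀)·log₁₀(σ'_f/σ'_0) = 0.38×4.1/(1+1)×log₁₀(87.907/46.607)
    = 0.779 × 0.27557 = 0.2147 m

S_c ≈ 215 mm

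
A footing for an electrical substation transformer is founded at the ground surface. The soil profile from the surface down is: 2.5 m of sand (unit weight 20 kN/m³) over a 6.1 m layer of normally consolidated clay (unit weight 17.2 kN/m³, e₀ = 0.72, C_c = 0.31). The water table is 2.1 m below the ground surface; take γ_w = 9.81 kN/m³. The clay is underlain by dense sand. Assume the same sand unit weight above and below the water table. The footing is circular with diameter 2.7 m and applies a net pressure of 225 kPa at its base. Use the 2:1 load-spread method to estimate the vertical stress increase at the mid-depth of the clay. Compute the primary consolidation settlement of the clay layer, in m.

S_c ≈ 0.144 m

Mid-depth of clay below the ground surface: z = 2.5 + 6.1/2 = 5.55 m.
Total vertical stress at mid-clay: σ_v = 20×2.5 + 17.2×3.05 = 102.46 kPa.
Pore pressure: u = 9.81×(5.55 − 2.1) = 33.845 kPa.
Initial effective stress: σ'_0 = σ_v − u = 102.46 − 33.845 = 68.615 kPa.
Stress increase at mid-clay by the 2:1 spreading method:
Δσ ≈ qD²/(D+z)² = 225×2.7²/(2.7+5.55)² = 24.099 kPa
Final effective stress: σ'_f = σ'_0 + Δσ = 68.615 + 24.099 = 92.714 kPa.
Normally consolidated clay, so the full stress increment lies on the virgin compression line:
S_c = C_c·H/(1+e₀)·log₁₀(σ'_f/σ'_0) = 0.31×6.1/(1+0.72)×log₁₀(92.714/68.615)
    = 1.0994 × 0.13073 = 0.1437 m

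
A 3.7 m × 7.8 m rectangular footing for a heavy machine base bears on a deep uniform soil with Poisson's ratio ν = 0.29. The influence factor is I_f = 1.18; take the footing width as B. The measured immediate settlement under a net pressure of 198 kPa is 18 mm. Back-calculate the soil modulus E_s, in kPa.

S_e = q·B·(1−ν²)/E_s · I_f  ⇒  E_s = q·B·(1−ν²)·I_f / S_e.
E_s = 198 × 3.7 × 0.9159 × 1.18 / 0.018 = 43990 kPa

E_s ≈ 44000 kPa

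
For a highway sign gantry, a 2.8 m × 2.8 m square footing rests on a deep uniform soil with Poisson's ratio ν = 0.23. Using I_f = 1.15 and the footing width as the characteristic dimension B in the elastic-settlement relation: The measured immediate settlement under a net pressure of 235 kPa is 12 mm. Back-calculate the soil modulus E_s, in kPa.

S_e = q·B·(1−ν²)/E_s · I_f  ⇒  E_s = q·B·(1−ν²)·I_f / S_e.
E_s = 235 × 2.8 × 0.9471 × 1.15 / 0.012 = 59720 kPa

E_s ≈ 59700 kPa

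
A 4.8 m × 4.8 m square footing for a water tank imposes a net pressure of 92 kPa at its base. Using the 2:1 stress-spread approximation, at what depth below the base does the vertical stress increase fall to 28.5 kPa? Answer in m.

z ≈ 3.82 m

2:1 spreading — at depth z the loaded area has grown by z in each plan dimension:
qB²/(B+z)² = Δσ_z ⇒ z = B(√(q/Δσ_z) − 1) = 4.8×(√(92/28.5) − 1) = 3.824 m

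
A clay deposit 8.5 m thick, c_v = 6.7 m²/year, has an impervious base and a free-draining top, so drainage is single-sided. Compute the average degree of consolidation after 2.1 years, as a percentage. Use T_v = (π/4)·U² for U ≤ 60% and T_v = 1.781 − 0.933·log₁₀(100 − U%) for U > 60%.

U ≈ 49.8 %

Drainage path length: H_d = H = 8.5 m (single drainage).
T_v = c_v·t/H_d² = 6.7×2.1/8.5² = 0.19474.
T_v = 0.19474 corresponds to the U ≤ 60% branch:
U = √(4T_v/π) = 0.4979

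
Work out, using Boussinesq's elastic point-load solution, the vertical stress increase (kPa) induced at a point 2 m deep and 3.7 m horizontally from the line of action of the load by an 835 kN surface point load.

Δσ_z ≈ 2.42 kPa

Boussinesq vertical stress below a point load on an elastic half-space:
Δσ_z = 3P/(2πz²) · [1 + (r/z)²]^(−5/2)
r/z = 3.7/2 = 1.85; [1+(r/z)²]^(−5/2) = 0.024313.
Δσ_z = 3×835/(2π×2²) × 0.024313 = 99.671 × 0.024313 = 2.423 kPa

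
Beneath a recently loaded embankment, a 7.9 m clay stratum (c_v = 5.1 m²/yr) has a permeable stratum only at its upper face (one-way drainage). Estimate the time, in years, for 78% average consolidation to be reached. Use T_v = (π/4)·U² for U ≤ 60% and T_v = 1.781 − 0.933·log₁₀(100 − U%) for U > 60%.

t ≈ 6.47 years

Drainage path length: H_d = H = 7.9 m (single drainage).
U > 60%: T_v = 1.781 − 0.933·log₁₀(100 − 78) = 0.52852.
t = T_v·H_d²/c_v = 0.52852×7.9²/5.1 = 6.468 years.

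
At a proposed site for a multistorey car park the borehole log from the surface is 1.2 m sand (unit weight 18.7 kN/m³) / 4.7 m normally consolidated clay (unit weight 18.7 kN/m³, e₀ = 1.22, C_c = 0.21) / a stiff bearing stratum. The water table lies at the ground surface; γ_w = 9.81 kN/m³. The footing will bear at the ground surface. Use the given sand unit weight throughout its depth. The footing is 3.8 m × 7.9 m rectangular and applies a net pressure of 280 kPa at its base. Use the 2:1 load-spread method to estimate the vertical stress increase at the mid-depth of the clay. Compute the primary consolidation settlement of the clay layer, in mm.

Mid-depth of clay below the ground surface: z = 1.2 + 4.7/2 = 3.55 m.
Total vertical stress at mid-clay: σ_v = 18.7×1.2 + 18.7×2.35 = 66.385 kPa.
Pore pressure: u = 9.81×(3.55 − 0) = 34.825 kPa.
Initial effective stress: σ'_0 = σ_v − u = 66.385 − 34.825 = 31.56 kPa.
Stress increase at mid-clay by the 2:1 spreading method:
Δσ = qBL/((B+z)(L+z)) = 280×3.8×7.9/((3.8+3.55)(7.9+3.55)) = 99.879 kPa
Final effective stress: σ'_f = σ'_0 + Δσ = 31.56 + 99.879 = 131.44 kPa.
Normally consolidated clay, so the full stress increment lies on the virgin compression line:
S_c = C_c·H/(1+e₀)·log₁₀(σ'_f/σ'_0) = 0.21×4.7/(1+1.22)×log₁₀(131.44/31.56)
    = 0.44459 × 0.61959 = 0.2755 m

S_c ≈ 275 mm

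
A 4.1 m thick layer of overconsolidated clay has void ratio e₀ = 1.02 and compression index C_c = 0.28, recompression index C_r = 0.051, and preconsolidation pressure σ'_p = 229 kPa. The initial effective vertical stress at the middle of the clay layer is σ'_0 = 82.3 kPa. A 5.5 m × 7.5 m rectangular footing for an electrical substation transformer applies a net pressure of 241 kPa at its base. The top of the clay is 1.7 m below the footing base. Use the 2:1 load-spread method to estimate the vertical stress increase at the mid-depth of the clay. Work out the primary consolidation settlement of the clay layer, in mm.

Mid-depth of clay below the footing base: z = 1.7 + 4.1/2 = 3.75 m.
Stress increase at mid-clay by the 2:1 spreading method:
Δσ = qBL/((B+z)(L+z)) = 241×5.5×7.5/((5.5+3.75)(7.5+3.75)) = 95.532 kPa
Final effective stress: σ'_f = 82.3 + 95.532 = 177.83 kPa.
σ'_f = 177.83 ≤ σ'_p = 229 kPa, so the clay remains overconsolidated and only the recompression index applies:
S_c = C_r·H/(1+e₀)·log₁₀(σ'_f/σ'_0) = 0.051×4.1/2.02×log₁₀(177.83/82.3)
    = 0.10351 × 0.33461 = 0.03464 m

S_c ≈ 34.6 mm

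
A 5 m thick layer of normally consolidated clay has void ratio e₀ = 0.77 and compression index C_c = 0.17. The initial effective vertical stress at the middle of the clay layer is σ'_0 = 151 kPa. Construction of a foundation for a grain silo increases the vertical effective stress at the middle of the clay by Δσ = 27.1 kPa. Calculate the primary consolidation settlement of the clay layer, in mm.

Final effective stress: σ'_f = σ'_0 + Δσ = 151 + 27.1 = 178.1 kPa.
Normally consolidated clay, so the full stress increment lies on the virgin compression line:
S_c = C_c·H/(1+e₀)·log₁₀(σ'_f/σ'_0) = 0.17×5/(1+0.77)×log₁₀(178.1/151)
    = 0.48023 × 0.071687 = 0.03443 m

S_c ≈ 34.4 mm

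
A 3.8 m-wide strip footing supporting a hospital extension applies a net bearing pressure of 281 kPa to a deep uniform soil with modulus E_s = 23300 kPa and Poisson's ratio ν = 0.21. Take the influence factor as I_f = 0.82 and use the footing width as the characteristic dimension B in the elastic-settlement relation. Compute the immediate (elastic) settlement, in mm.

S_e ≈ 35.9 mm

Immediate (elastic) settlement: S_e = q·B·(1−ν²)/E_s · I_f.
S_e = 281 × 3.8 × (1 − 0.21²) / 23300 × 0.82
    = 281 × 3.8 × 0.9559 / 23300 × 0.82
    = 0.03592 m = 35.92 mm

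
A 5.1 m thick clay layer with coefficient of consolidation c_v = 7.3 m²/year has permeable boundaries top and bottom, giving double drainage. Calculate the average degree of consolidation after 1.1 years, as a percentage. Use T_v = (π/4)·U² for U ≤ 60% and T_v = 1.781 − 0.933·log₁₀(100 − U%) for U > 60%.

Drainage path length: H_d = H/2 = 2.55 m (double drainage).
T_v = c_v·t/H_d² = 7.3×1.1/2.55² = 1.2349.
T_v = 1.2349 corresponds to the U > 60% branch:
U = 1 − 10^((1.781 − T_v)/0.933)/100 = 0.9615

U ≈ 96.2 %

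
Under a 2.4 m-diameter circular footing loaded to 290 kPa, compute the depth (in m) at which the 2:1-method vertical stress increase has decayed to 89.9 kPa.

2:1 spreading — at depth z the loaded area has grown by z in each plan dimension:
qD²/(D+z)² = Δσ_z ⇒ z = D(√(q/Δσ_z) − 1) = 2.4×(√(290/89.9) − 1) = 1.911 m

z ≈ 1.91 m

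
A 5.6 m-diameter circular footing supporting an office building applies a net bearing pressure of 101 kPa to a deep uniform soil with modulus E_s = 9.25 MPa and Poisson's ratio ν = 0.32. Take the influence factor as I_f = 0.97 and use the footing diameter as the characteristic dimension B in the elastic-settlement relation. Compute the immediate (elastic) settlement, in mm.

S_e ≈ 53.2 mm

Immediate (elastic) settlement: S_e = q·B·(1−ν²)/E_s · I_f.
E_s = 9.25 MPa = 9250 kPa.
S_e = 101 × 5.6 × (1 − 0.32²) / 9250 × 0.97
    = 101 × 5.6 × 0.8976 / 9250 × 0.97
    = 0.05324 m = 53.24 mm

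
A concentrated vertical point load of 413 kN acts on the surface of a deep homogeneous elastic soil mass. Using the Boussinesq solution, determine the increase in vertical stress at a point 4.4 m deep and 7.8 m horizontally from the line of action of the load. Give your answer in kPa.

Δσ_z ≈ 0.292 kPa

Boussinesq vertical stress below a point load on an elastic half-space:
Δσ_z = 3P/(2πz²) · [1 + (r/z)²]^(−5/2)
r/z = 7.8/4.4 = 1.7727; [1+(r/z)²]^(−5/2) = 0.02863.
Δσ_z = 3×413/(2π×4.4²) × 0.02863 = 10.186 × 0.02863 = 0.2916 kPa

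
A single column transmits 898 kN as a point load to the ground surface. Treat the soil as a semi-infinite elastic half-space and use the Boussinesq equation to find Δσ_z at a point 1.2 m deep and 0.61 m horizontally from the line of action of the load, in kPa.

Δσ_z ≈ 168 kPa

Boussinesq vertical stress below a point load on an elastic half-space:
Δσ_z = 3P/(2πz²) · [1 + (r/z)²]^(−5/2)
r/z = 0.61/1.2 = 0.50833; [1+(r/z)²]^(−5/2) = 0.56293.
Δσ_z = 3×898/(2π×1.2²) × 0.56293 = 297.75 × 0.56293 = 167.6 kPa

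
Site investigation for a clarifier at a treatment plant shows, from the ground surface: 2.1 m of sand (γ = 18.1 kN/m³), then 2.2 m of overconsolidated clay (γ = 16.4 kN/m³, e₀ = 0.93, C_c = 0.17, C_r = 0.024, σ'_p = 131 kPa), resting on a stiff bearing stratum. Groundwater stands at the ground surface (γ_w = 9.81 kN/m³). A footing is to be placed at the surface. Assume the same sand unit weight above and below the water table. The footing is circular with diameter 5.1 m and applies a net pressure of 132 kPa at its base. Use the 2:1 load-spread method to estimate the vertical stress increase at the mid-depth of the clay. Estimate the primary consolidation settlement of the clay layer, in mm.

Mid-depth of clay below the ground surface: z = 2.1 + 2.2/2 = 3.2 m.
Total vertical stress at mid-clay: σ_v = 18.1×2.1 + 16.4×1.1 = 56.05 kPa.
Pore pressure: u = 9.81×(3.2 − 0) = 31.392 kPa.
Initial effective stress: σ'_0 = σ_v − u = 56.05 − 31.392 = 24.658 kPa.
Stress increase at mid-clay by the 2:1 spreading method:
Δσ ≈ qD²/(D+z)² = 132×5.1²/(5.1+3.2)² = 49.838 kPa
Final effective stress: σ'_f = 24.658 + 49.838 = 74.496 kPa.
σ'_f = 74.496 ≤ σ'_p = 131 kPa, so the clay remains overconsolidated and only the recompression index applies:
S_c = C_r·H/(1+e₀)·log₁₀(σ'_f/σ'_0) = 0.024×2.2/1.93×log₁₀(74.496/24.658)
    = 0.027358 × 0.48018 = 0.01314 m

S_c ≈ 13.1 mm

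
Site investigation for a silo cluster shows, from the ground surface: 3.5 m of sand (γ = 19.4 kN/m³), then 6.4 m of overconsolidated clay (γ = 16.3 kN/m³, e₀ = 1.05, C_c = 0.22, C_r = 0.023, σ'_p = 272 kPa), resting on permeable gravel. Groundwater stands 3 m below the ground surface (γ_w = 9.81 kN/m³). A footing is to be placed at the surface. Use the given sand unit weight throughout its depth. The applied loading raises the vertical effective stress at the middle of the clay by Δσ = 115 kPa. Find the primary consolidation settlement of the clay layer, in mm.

Mid-depth of clay below the ground surface: z = 3.5 + 6.4/2 = 6.7 m.
Total vertical stress at mid-clay: σ_v = 19.4×3.5 + 16.3×3.2 = 120.06 kPa.
Pore pressure: u = 9.81×(6.7 − 3) = 36.297 kPa.
Initial effective stress: σ'_0 = σ_v − u = 120.06 − 36.297 = 83.763 kPa.
Final effective stress: σ'_f = 83.763 + 115 = 198.76 kPa.
σ'_f = 198.76 ≤ σ'_p = 272 kPa, so the clay remains overconsolidated and only the recompression index applies:
S_c = C_r·H/(1+e₀)·log₁₀(σ'_f/σ'_0) = 0.023×6.4/2.05×log₁₀(198.76/83.763)
    = 0.071806 × 0.37528 = 0.02695 m

S_c ≈ 26.9 mm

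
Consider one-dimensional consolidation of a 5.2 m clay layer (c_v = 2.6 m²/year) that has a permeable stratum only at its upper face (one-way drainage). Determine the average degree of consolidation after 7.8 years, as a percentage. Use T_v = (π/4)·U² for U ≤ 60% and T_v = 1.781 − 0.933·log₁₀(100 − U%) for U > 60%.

U ≈ 87.3 %

Drainage path length: H_d = H = 5.2 m (single drainage).
T_v = c_v·t/H_d² = 2.6×7.8/5.2² = 0.75.
T_v = 0.75 corresponds to the U > 60% branch:
U = 1 − 10^((1.781 − T_v)/0.933)/100 = 0.8726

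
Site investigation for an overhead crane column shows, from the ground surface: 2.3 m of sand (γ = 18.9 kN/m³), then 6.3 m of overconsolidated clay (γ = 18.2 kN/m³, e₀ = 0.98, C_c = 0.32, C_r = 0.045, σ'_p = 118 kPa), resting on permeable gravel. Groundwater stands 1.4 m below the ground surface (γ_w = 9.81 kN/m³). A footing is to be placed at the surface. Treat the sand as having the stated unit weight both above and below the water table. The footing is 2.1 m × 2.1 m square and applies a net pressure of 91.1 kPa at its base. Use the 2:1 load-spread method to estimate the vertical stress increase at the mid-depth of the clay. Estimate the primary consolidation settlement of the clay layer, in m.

S_c ≈ 0.00679 m

Mid-depth of clay below the ground surface: z = 2.3 + 6.3/2 = 5.45 m.
Total vertical stress at mid-clay: σ_v = 18.9×2.3 + 18.2×3.15 = 100.8 kPa.
Pore pressure: u = 9.81×(5.45 − 1.4) = 39.73 kPa.
Initial effective stress: σ'_0 = σ_v − u = 100.8 − 39.73 = 61.07 kPa.
Stress increase at mid-clay by the 2:1 spreading method:
Δσ = qBL/((B+z)(L+z)) = 91.1×2.1×2.1/((2.1+5.45)(2.1+5.45)) = 7.048 kPa
Final effective stress: σ'_f = 61.07 + 7.048 = 68.118 kPa.
σ'_f = 68.118 ≤ σ'_p = 118 kPa, so the clay remains overconsolidated and only the recompression index applies:
S_c = C_r·H/(1+e₀)·log₁₀(σ'_f/σ'_0) = 0.045×6.3/1.98×log₁₀(68.118/61.07)
    = 0.14318 × 0.047434 = 0.006792 m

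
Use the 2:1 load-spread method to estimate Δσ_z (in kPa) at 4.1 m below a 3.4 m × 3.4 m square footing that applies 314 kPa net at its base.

By the 2:1 method the load spreads at 1 horizontal : 2 vertical, so at depth z the loaded area has grown by z in each plan dimension:
Δσ = qBL/((B+z)(L+z)) = 314×3.4×3.4/((3.4+4.1)(3.4+4.1)) = 64.53 kPa

Δσ_z ≈ 64.5 kPa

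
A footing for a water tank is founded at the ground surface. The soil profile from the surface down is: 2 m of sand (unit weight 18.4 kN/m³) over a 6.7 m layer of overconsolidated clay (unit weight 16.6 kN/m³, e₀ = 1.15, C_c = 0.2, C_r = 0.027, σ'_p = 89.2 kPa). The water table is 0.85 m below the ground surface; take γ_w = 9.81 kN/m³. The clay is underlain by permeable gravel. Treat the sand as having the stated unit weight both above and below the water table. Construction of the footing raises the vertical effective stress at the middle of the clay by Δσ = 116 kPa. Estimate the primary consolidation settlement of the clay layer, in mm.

Mid-depth of clay below the ground surface: z = 2 + 6.7/2 = 5.35 m.
Total vertical stress at mid-clay: σ_v = 18.4×2 + 16.6×3.35 = 92.41 kPa.
Pore pressure: u = 9.81×(5.35 − 0.85) = 44.145 kPa.
Initial effective stress: σ'_0 = σ_v − u = 92.41 − 44.145 = 48.265 kPa.
Final effective stress: σ'_f = 48.265 + 116 = 164.26 kPa.
σ'_f = 164.26 > σ'_p = 89.2 kPa, so the stress path crosses the preconsolidation pressure — recompression up to σ'_p, then virgin compression beyond:
S_c = H/(1+e₀)·[C_r·log₁₀(σ'_p/σ'_0) + C_c·log₁₀(σ'_f/σ'_p)]
    = 6.7/2.15 × [0.027×log₁₀(89.2/48.265) + 0.2×log₁₀(164.26/89.2)]
    = 3.1163 × [0.0072018 + 0.053033] = 0.1877 m

S_c ≈ 188 mm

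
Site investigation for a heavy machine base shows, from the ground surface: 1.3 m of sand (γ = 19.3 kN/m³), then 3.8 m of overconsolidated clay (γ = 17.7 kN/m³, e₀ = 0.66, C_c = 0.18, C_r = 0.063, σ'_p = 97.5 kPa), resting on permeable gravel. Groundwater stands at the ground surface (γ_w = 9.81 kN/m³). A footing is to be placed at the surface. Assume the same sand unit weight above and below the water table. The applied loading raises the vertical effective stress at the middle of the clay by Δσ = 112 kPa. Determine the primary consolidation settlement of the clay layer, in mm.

Mid-depth of clay below the ground surface: z = 1.3 + 3.8/2 = 3.2 m.
Total vertical stress at mid-clay: σ_v = 19.3×1.3 + 17.7×1.9 = 58.72 kPa.
Pore pressure: u = 9.81×(3.2 − 0) = 31.392 kPa.
Initial effective stress: σ'_0 = σ_v − u = 58.72 − 31.392 = 27.328 kPa.
Final effective stress: σ'_f = 27.328 + 112 = 139.33 kPa.
σ'_f = 139.33 > σ'_p = 97.5 kPa, so the stress path crosses the preconsolidation pressure — recompression up to σ'_p, then virgin compression beyond:
S_c = H/(1+e₀)·[C_r·log₁₀(σ'_p/σ'_0) + C_c·log₁₀(σ'_f/σ'_p)]
    = 3.8/1.66 × [0.063×log₁₀(97.5/27.328) + 0.18×log₁₀(139.33/97.5)]
    = 2.2892 × [0.034801 + 0.027907] = 0.1436 m

S_c ≈ 144 mm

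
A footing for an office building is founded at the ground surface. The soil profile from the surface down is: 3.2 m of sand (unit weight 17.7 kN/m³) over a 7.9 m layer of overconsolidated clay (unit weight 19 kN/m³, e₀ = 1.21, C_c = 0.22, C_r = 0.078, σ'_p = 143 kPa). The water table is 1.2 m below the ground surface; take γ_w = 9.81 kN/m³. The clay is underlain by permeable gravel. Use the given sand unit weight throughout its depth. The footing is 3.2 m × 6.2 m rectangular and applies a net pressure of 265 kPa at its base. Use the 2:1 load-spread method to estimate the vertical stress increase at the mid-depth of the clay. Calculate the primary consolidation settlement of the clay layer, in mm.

Mid-depth of clay below the ground surface: z = 3.2 + 7.9/2 = 7.15 m.
Total vertical stress at mid-clay: σ_v = 17.7×3.2 + 19×3.95 = 131.69 kPa.
Pore pressure: u = 9.81×(7.15 − 1.2) = 58.37 kPa.
Initial effective stress: σ'_0 = σ_v − u = 131.69 − 58.37 = 73.32 kPa.
Stress increase at mid-clay by the 2:1 spreading method:
Δσ = qBL/((B+z)(L+z)) = 265×3.2×6.2/((3.2+7.15)(6.2+7.15)) = 38.051 kPa
Final effective stress: σ'_f = 73.32 + 38.051 = 111.37 kPa.
σ'_f = 111.37 ≤ σ'_p = 143 kPa, so the clay remains overconsolidated and only the recompression index applies:
S_c = C_r·H/(1+e₀)·log₁₀(σ'_f/σ'_0) = 0.078×7.9/2.21×log₁₀(111.37/73.32)
    = 0.27883 × 0.18155 = 0.05062 m

S_c ≈ 50.6 mm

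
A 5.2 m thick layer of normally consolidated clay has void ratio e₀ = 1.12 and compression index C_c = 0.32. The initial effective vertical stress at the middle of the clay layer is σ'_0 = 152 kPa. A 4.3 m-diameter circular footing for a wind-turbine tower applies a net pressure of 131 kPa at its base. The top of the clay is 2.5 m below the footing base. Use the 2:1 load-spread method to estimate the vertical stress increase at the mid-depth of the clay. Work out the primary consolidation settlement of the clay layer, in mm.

Mid-depth of clay below the footing base: z = 2.5 + 5.2/2 = 5.1 m.
Stress increase at mid-clay by the 2:1 spreading method:
Δσ ≈ qD²/(D+z)² = 131×4.3²/(4.3+5.1)² = 27.413 kPa
Final effective stress: σ'_f = σ'_0 + Δσ = 152 + 27.413 = 179.41 kPa.
Normally consolidated clay, so the full stress increment lies on the virgin compression line:
S_c = C_c·H/(1+e₀)·log₁₀(σ'_f/σ'_0) = 0.32×5.2/(1+1.12)×log₁₀(179.41/152)
    = 0.78491 × 0.072003 = 0.05652 m

S_c ≈ 56.5 mm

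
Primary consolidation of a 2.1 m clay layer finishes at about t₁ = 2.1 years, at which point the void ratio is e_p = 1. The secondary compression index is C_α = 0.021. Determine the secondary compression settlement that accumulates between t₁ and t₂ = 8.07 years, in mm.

Secondary compression: S_s = C_α·H/(1+e_p)·log₁₀(t₂/t₁)
S_s = 0.021×2.1/(1+1)×log₁₀(8.07/2.1)
    = 0.02205 × 0.5847 = 0.01289 m

S_s ≈ 12.9 mm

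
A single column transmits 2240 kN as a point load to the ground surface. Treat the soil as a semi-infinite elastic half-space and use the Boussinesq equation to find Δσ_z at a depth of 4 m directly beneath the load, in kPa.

Δσ_z ≈ 66.8 kPa

Boussinesq vertical stress below a point load on an elastic half-space:
Δσ_z = 3P/(2πz²) · [1 + (r/z)²]^(−5/2)
r/z = 0/4 = 0; [1+(r/z)²]^(−5/2) = 1.
Δσ_z = 3×2240/(2π×4²) × 1 = 66.845 × 1 = 66.84 kPa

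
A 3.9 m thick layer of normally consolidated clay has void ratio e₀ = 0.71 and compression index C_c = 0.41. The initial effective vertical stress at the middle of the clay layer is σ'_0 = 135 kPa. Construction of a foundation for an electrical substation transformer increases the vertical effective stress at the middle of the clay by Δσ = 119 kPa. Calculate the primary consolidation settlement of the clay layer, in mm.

S_c ≈ 257 mm

Final effective stress: σ'_f = σ'_0 + Δσ = 135 + 119 = 254 kPa.
Normally consolidated clay, so the full stress increment lies on the virgin compression line:
S_c = C_c·H/(1+e₀)·log₁₀(σ'_f/σ'_0) = 0.41×3.9/(1+0.71)×log₁₀(254/135)
    = 0.93509 × 0.2745 = 0.2567 m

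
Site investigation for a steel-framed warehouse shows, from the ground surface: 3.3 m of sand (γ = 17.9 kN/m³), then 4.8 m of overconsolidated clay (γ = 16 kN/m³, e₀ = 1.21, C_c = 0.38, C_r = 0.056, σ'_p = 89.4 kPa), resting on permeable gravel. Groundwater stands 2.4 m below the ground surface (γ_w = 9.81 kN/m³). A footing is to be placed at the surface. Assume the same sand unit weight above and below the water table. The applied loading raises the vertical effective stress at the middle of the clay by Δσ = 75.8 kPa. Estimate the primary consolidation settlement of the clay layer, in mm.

S_c ≈ 180 mm

Mid-depth of clay below the ground surface: z = 3.3 + 4.8/2 = 5.7 m.
Total vertical stress at mid-clay: σ_v = 17.9×3.3 + 16×2.4 = 97.47 kPa.
Pore pressure: u = 9.81×(5.7 − 2.4) = 32.373 kPa.
Initial effective stress: σ'_0 = σ_v − u = 97.47 − 32.373 = 65.097 kPa.
Final effective stress: σ'_f = 65.097 + 75.8 = 140.9 kPa.
σ'_f = 140.9 > σ'_p = 89.4 kPa, so the stress path crosses the preconsolidation pressure — recompression up to σ'_p, then virgin compression beyond:
S_c = H/(1+e₀)·[C_r·log₁₀(σ'_p/σ'_0) + C_c·log₁₀(σ'_f/σ'_p)]
    = 4.8/2.21 × [0.056×log₁₀(89.4/65.097) + 0.38×log₁₀(140.9/89.4)]
    = 2.1719 × [0.0077155 + 0.075078] = 0.1798 m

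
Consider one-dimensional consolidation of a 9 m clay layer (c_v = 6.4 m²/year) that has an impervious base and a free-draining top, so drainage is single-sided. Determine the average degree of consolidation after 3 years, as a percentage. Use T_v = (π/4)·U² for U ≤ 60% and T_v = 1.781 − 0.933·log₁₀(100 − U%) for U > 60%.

U ≈ 54.9 %

Drainage path length: H_d = H = 9 m (single drainage).
T_v = c_v·t/H_d² = 6.4×3/9² = 0.23704.
T_v = 0.23704 corresponds to the U ≤ 60% branch:
U = √(4T_v/π) = 0.5494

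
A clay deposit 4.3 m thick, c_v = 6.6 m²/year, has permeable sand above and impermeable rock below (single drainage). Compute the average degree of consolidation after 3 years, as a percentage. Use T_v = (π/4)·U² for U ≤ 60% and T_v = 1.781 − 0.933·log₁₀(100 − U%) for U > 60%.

U ≈ 94.2 %

Drainage path length: H_d = H = 4.3 m (single drainage).
T_v = c_v·t/H_d² = 6.6×3/4.3² = 1.0708.
T_v = 1.0708 corresponds to the U > 60% branch:
U = 1 − 10^((1.781 − T_v)/0.933)/100 = 0.9423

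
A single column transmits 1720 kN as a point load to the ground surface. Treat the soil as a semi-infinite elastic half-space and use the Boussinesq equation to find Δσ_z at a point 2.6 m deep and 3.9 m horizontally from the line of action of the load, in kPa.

Δσ_z ≈ 6.38 kPa

Boussinesq vertical stress below a point load on an elastic half-space:
Δσ_z = 3P/(2πz²) · [1 + (r/z)²]^(−5/2)
r/z = 3.9/2.6 = 1.5; [1+(r/z)²]^(−5/2) = 0.052516.
Δσ_z = 3×1720/(2π×2.6²) × 0.052516 = 121.49 × 0.052516 = 6.38 kPa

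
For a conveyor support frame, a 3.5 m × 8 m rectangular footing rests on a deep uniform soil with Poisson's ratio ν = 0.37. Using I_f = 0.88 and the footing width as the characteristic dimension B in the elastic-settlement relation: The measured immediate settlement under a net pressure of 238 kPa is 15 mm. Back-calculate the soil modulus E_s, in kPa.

S_e = q·B·(1−ν²)/E_s · I_f  ⇒  E_s = q·B·(1−ν²)·I_f / S_e.
E_s = 238 × 3.5 × 0.8631 × 0.88 / 0.015 = 42180 kPa

E_s ≈ 42200 kPa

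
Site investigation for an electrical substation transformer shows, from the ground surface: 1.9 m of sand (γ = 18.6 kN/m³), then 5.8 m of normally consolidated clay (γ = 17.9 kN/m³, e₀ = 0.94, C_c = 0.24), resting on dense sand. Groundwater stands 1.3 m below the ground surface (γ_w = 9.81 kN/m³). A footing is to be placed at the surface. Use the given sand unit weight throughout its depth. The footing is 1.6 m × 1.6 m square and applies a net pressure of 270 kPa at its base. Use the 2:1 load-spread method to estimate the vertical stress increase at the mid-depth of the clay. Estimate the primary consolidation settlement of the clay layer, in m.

Mid-depth of clay below the ground surface: z = 1.9 + 5.8/2 = 4.8 m.
Total vertical stress at mid-clay: σ_v = 18.6×1.9 + 17.9×2.9 = 87.25 kPa.
Pore pressure: u = 9.81×(4.8 − 1.3) = 34.335 kPa.
Initial effective stress: σ'_0 = σ_v − u = 87.25 − 34.335 = 52.915 kPa.
Stress increase at mid-clay by the 2:1 spreading method:
Δσ = qBL/((B+z)(L+z)) = 270×1.6×1.6/((1.6+4.8)(1.6+4.8)) = 16.875 kPa
Final effective stress: σ'_f = σ'_0 + Δσ = 52.915 + 16.875 = 69.79 kPa.
Normally consolidated clay, so the full stress increment lies on the virgin compression line:
S_c = C_c·H/(1+e₀)·log₁₀(σ'_f/σ'_0) = 0.24×5.8/(1+0.94)×log₁₀(69.79/52.915)
    = 0.71753 × 0.12021 = 0.08625 m

S_c ≈ 0.0863 m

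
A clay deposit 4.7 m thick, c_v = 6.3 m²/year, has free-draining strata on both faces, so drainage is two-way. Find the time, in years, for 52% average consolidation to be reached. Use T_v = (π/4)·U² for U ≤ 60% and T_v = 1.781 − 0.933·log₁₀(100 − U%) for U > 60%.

Drainage path length: H_d = H/2 = 2.35 m (double drainage).
U ≤ 60%: T_v = (π/4)·U² = (π/4)×0.52² = 0.21237.
t = T_v·H_d²/c_v = 0.21237×2.35²/6.3 = 0.1862 years.

t ≈ 0.186 years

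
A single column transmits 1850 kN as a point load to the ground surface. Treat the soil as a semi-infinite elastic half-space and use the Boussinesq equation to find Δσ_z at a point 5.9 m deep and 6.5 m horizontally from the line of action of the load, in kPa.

Δσ_z ≈ 3.48 kPa

Boussinesq vertical stress below a point load on an elastic half-space:
Δσ_z = 3P/(2πz²) · [1 + (r/z)²]^(−5/2)
r/z = 6.5/5.9 = 1.1017; [1+(r/z)²]^(−5/2) = 0.13715.
Δσ_z = 3×1850/(2π×5.9²) × 0.13715 = 25.375 × 0.13715 = 3.48 kPa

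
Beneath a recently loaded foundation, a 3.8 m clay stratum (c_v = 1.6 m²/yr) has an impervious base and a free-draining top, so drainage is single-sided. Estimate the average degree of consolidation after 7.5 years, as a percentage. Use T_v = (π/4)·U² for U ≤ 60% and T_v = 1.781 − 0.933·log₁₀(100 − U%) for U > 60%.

Drainage path length: H_d = H = 3.8 m (single drainage).
T_v = c_v·t/H_d² = 1.6×7.5/3.8² = 0.83102.
T_v = 0.83102 corresponds to the U > 60% branch:
U = 1 − 10^((1.781 − T_v)/0.933)/100 = 0.8957

U ≈ 89.6 %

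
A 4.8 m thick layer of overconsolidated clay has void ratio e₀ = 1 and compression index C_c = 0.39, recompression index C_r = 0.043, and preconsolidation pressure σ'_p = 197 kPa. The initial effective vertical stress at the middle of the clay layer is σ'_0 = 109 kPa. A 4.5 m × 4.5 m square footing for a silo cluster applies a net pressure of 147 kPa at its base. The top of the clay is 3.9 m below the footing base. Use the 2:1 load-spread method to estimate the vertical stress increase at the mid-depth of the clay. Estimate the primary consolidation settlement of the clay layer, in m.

Mid-depth of clay below the footing base: z = 3.9 + 4.8/2 = 6.3 m.
Stress increase at mid-clay by the 2:1 spreading method:
Δσ = qBL/((B+z)(L+z)) = 147×4.5×4.5/((4.5+6.3)(4.5+6.3)) = 25.521 kPa
Final effective stress: σ'_f = 109 + 25.521 = 134.52 kPa.
σ'_f = 134.52 ≤ σ'_p = 197 kPa, so the clay remains overconsolidated and only the recompression index applies:
S_c = C_r·H/(1+e₀)·log₁₀(σ'_f/σ'_0) = 0.043×4.8/2×log₁₀(134.52/109)
    = 0.1032 × 0.09136 = 0.009428 m

S_c ≈ 0.00943 m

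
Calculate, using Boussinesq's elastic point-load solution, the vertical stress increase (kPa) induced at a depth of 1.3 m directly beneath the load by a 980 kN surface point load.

Δσ_z ≈ 277 kPa

Boussinesq vertical stress below a point load on an elastic half-space:
Δσ_z = 3P/(2πz²) · [1 + (r/z)²]^(−5/2)
r/z = 0/1.3 = 0; [1+(r/z)²]^(−5/2) = 1.
Δσ_z = 3×980/(2π×1.3²) × 1 = 276.87 × 1 = 276.9 kPa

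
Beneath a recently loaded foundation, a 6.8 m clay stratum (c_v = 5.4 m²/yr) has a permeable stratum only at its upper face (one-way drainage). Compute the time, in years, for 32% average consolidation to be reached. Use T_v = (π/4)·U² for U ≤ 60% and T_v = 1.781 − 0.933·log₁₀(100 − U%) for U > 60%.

Drainage path length: H_d = H = 6.8 m (single drainage).
U ≤ 60%: T_v = (π/4)·U² = (π/4)×0.32² = 0.080425.
t = T_v·H_d²/c_v = 0.080425×6.8²/5.4 = 0.6887 years.

t ≈ 0.689 years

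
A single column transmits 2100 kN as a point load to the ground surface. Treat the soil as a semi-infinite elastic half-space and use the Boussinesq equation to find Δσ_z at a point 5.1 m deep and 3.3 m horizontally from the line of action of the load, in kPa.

Δσ_z ≈ 16.1 kPa

Boussinesq vertical stress below a point load on an elastic half-space:
Δσ_z = 3P/(2πz²) · [1 + (r/z)²]^(−5/2)
r/z = 3.3/5.1 = 0.64706; [1+(r/z)²]^(−5/2) = 0.41714.
Δσ_z = 3×2100/(2π×5.1²) × 0.41714 = 38.55 × 0.41714 = 16.08 kPa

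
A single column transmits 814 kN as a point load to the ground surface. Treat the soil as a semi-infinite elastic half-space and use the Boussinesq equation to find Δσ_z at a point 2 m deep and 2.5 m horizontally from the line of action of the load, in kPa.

Δσ_z ≈ 9.24 kPa

Boussinesq vertical stress below a point load on an elastic half-space:
Δσ_z = 3P/(2πz²) · [1 + (r/z)²]^(−5/2)
r/z = 2.5/2 = 1.25; [1+(r/z)²]^(−5/2) = 0.095135.
Δσ_z = 3×814/(2π×2²) × 0.095135 = 97.164 × 0.095135 = 9.244 kPa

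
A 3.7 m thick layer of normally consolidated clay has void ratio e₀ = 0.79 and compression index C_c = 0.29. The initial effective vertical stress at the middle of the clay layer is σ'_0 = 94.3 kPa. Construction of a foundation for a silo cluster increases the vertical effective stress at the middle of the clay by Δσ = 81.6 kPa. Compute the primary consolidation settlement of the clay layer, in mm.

S_c ≈ 162 mm

Final effective stress: σ'_f = σ'_0 + Δσ = 94.3 + 81.6 = 175.9 kPa.
Normally consolidated clay, so the full stress increment lies on the virgin compression line:
S_c = C_c·H/(1+e₀)·log₁₀(σ'_f/σ'_0) = 0.29×3.7/(1+0.79)×log₁₀(175.9/94.3)
    = 0.59944 × 0.27075 = 0.1623 m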